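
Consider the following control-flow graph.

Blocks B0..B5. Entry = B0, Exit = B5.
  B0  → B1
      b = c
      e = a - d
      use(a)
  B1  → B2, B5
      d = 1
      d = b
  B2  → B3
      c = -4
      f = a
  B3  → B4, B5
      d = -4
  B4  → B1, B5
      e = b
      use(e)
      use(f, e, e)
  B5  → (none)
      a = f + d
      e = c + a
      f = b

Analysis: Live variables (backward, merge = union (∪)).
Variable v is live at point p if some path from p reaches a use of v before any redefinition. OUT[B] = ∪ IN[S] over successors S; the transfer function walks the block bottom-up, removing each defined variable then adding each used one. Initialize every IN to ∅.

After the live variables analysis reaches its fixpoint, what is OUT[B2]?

Converged values:
  B0: | IN={a, c, d, f} | OUT={a, b, c, f}
  B1: | IN={a, b, c, f} | OUT={a, b, c, d, f}
  B2: | IN={a, b} | OUT={a, b, c, f}
  B3: | IN={a, b, c, f} | OUT={a, b, c, d, f}
  B4: | IN={a, b, c, d, f} | OUT={a, b, c, d, f}
  B5: | IN={b, c, d, f} | OUT={}

Merge at B2: OUT[B2] = IN[B3] = {a, b, c, f}

Answer: {a, b, c, f}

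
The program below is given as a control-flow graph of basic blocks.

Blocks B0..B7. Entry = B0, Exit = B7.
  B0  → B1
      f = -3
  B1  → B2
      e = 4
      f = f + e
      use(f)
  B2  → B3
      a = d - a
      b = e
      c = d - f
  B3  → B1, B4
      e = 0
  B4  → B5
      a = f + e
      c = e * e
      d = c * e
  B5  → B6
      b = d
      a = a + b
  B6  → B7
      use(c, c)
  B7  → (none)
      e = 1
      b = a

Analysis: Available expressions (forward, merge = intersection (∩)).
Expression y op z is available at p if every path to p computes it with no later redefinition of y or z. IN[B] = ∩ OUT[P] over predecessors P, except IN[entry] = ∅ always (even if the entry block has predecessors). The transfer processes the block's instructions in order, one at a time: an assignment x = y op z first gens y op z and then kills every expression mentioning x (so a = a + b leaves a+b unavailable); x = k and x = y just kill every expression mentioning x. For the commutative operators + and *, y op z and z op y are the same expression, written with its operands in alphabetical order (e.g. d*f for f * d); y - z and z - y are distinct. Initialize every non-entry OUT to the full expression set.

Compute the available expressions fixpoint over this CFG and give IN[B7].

Answer: {c*e, e*e, e+f}

Trace:
Fixpoint table:
  B0:   IN={}   OUT={}
  B1:   IN={}   OUT={}
  B2:   IN={}   OUT={d-f}
  B3:   IN={d-f}   OUT={d-f}
  B4:   IN={d-f}   OUT={c*e, e*e, e+f}
  B5:   IN={c*e, e*e, e+f}   OUT={c*e, e*e, e+f}
  B6:   IN={c*e, e*e, e+f}   OUT={c*e, e*e, e+f}
  B7:   IN={c*e, e*e, e+f}   OUT={}

Merge at B7: IN[B7] = OUT[B6] = {c*e, e*e, e+f}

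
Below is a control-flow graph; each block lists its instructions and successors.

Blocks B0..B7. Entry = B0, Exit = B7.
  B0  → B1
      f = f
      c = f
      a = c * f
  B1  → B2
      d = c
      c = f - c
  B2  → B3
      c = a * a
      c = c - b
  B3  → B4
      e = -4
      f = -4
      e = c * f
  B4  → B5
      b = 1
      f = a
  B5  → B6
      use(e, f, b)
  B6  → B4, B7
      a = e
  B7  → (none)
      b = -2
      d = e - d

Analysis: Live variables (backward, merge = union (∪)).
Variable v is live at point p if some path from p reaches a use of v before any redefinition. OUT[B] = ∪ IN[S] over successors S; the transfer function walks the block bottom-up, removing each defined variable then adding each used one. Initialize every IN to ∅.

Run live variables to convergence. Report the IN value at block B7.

Answer: {d, e}

Trace:
Fixpoint table:
  B0:   IN={b, f}   OUT={a, b, c, f}
  B1:   IN={a, b, c, f}   OUT={a, b, d}
  B2:   IN={a, b, d}   OUT={a, c, d}
  B3:   IN={a, c, d}   OUT={a, d, e}
  B4:   IN={a, d, e}   OUT={b, d, e, f}
  B5:   IN={b, d, e, f}   OUT={d, e}
  B6:   IN={d, e}   OUT={a, d, e}
  B7:   IN={d, e}   OUT={}

B7 is the boundary node: OUT[B7] = {}
Applying B7's transfer function to that OUT value gives IN[B7] (row B7 above).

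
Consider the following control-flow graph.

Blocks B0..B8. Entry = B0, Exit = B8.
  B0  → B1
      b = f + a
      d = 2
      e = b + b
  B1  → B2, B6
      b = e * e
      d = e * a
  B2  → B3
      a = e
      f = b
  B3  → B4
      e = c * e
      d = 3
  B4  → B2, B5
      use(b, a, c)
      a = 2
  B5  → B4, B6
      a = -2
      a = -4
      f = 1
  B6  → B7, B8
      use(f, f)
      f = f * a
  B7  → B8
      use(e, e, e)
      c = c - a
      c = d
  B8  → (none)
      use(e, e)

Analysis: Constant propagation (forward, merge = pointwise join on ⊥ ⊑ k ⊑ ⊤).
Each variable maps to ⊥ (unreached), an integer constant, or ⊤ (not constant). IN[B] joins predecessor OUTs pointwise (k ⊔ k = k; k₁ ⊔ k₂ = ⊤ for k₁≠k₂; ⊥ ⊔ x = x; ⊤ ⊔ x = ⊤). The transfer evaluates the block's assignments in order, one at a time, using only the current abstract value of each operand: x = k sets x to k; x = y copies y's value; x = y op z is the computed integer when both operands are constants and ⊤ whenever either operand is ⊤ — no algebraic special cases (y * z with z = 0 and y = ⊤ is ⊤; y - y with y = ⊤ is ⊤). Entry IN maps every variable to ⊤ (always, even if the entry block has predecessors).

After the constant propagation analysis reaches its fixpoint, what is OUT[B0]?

Fixpoint table:
  B0:  IN=(all ⊤)  OUT={d:2; rest ⊤}
  B1:  IN={d:2; rest ⊤}  OUT=(all ⊤)
  B2:  IN=(all ⊤)  OUT=(all ⊤)
  B3:  IN=(all ⊤)  OUT={d:3; rest ⊤}
  B4:  IN={d:3; rest ⊤}  OUT={a:2, d:3; rest ⊤}
  B5:  IN={a:2, d:3; rest ⊤}  OUT={a:-4, d:3, f:1; rest ⊤}
  B6:  IN=(all ⊤)  OUT=(all ⊤)
  B7:  IN=(all ⊤)  OUT=(all ⊤)
  B8:  IN=(all ⊤)  OUT=(all ⊤)

B0 is the boundary node: IN[B0] = {a: ⊤, b: ⊤, c: ⊤, d: ⊤, e: ⊤, f: ⊤}
Applying B0's transfer function to that IN value gives OUT[B0] (row B0 above).

Answer: {a: ⊤, b: ⊤, c: ⊤, d: 2, e: ⊤, f: ⊤}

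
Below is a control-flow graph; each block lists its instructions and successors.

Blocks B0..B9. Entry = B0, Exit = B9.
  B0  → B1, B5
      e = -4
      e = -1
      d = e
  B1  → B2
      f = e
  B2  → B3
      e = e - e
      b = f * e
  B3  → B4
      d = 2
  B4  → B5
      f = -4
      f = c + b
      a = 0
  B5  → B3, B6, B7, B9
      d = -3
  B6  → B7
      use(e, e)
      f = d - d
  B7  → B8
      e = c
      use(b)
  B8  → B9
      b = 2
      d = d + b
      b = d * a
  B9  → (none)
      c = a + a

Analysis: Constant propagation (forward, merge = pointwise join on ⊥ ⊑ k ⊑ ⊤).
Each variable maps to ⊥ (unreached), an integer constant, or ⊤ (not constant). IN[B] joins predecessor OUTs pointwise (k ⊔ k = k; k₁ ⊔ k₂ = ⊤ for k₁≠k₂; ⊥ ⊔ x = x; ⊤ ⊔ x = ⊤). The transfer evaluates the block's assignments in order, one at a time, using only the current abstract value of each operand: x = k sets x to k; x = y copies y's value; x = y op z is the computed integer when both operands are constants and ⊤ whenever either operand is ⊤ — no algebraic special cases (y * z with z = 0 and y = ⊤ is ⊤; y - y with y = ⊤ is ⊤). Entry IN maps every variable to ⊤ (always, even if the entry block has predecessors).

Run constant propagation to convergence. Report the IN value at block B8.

Answer: {a: ⊤, b: ⊤, c: ⊤, d: -3, e: ⊤, f: ⊤}

Trace:
Converged values:
  B0:   IN=(all ⊤)   OUT={d:-1, e:-1; rest ⊤}
  B1:   IN={d:-1, e:-1; rest ⊤}   OUT={d:-1, e:-1, f:-1; rest ⊤}
  B2:   IN={d:-1, e:-1, f:-1; rest ⊤}   OUT={b:0, d:-1, e:0, f:-1; rest ⊤}
  B3:   IN=(all ⊤)   OUT={d:2; rest ⊤}
  B4:   IN={d:2; rest ⊤}   OUT={a:0, d:2; rest ⊤}
  B5:   IN=(all ⊤)   OUT={d:-3; rest ⊤}
  B6:   IN={d:-3; rest ⊤}   OUT={d:-3, f:0; rest ⊤}
  B7:   IN={d:-3; rest ⊤}   OUT={d:-3; rest ⊤}
  B8:   IN={d:-3; rest ⊤}   OUT={d:-1; rest ⊤}
  B9:   IN=(all ⊤)   OUT=(all ⊤)

Merge at B8: IN[B8] = OUT[B7] = {a: ⊤, b: ⊤, c: ⊤, d: -3, e: ⊤, f: ⊤}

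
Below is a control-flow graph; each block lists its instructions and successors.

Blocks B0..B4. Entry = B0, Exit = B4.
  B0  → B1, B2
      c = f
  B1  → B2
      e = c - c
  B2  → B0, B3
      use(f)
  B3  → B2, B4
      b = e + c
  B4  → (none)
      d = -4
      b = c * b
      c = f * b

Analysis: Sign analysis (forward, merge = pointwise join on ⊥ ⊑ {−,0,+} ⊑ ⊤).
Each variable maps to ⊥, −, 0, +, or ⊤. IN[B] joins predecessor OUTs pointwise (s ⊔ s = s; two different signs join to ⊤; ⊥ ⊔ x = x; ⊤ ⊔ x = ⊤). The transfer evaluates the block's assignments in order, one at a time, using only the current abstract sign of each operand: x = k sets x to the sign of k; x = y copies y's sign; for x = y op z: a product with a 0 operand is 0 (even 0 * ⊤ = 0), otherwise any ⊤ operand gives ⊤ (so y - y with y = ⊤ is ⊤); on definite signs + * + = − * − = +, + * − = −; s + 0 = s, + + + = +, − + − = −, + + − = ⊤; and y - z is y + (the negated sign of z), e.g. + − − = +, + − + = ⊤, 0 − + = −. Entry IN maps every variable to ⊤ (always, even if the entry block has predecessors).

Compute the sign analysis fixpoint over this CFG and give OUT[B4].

Answer: {a: ⊤, b: ⊤, c: ⊤, d: -, e: ⊤, f: ⊤}

Working:
Per-block solution:
  B0:   IN=(all ⊤)   OUT=(all ⊤)
  B1:   IN=(all ⊤)   OUT=(all ⊤)
  B2:   IN=(all ⊤)   OUT=(all ⊤)
  B3:   IN=(all ⊤)   OUT=(all ⊤)
  B4:   IN=(all ⊤)   OUT={d:-; rest ⊤}

Merge at B4: IN[B4] = OUT[B3] = {a: ⊤, b: ⊤, c: ⊤, d: ⊤, e: ⊤, f: ⊤}
Applying B4's transfer function to that IN value gives OUT[B4] (row B4 above).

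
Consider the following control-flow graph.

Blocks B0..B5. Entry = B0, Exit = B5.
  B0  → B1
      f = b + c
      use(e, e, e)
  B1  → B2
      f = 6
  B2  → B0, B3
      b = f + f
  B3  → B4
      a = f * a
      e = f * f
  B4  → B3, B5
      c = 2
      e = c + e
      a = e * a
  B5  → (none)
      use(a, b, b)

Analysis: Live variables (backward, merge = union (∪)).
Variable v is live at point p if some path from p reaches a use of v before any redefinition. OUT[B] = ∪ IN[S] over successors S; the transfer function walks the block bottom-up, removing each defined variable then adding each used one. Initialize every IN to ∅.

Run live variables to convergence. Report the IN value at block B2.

Answer: {a, c, e, f}

Derivation:
Converged values:
  B0: | IN={a, b, c, e} | OUT={a, c, e}
  B1: | IN={a, c, e} | OUT={a, c, e, f}
  B2: | IN={a, c, e, f} | OUT={a, b, c, e, f}
  B3: | IN={a, b, f} | OUT={a, b, e, f}
  B4: | IN={a, b, e, f} | OUT={a, b, f}
  B5: | IN={a, b} | OUT={}

Merge at B2: OUT[B2] = IN[B0] ⊔ IN[B3] = {a, b, c, e, f}
Applying B2's transfer function to that OUT value gives IN[B2] (row B2 above).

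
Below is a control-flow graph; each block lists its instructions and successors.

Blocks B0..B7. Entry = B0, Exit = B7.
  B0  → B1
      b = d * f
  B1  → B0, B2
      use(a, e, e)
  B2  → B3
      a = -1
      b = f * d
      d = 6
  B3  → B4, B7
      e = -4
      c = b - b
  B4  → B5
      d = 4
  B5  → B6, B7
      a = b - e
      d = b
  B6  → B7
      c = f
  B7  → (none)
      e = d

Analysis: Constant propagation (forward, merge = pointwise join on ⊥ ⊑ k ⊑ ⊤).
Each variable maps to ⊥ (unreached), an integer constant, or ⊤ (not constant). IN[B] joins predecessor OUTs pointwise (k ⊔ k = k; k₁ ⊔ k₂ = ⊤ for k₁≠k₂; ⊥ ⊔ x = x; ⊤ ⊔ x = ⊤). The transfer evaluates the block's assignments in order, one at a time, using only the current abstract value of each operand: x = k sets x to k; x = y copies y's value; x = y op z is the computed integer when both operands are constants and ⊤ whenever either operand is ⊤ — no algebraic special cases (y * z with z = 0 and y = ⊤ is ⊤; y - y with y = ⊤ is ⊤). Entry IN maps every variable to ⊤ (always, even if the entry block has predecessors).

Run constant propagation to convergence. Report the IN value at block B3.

Answer: {a: -1, b: ⊤, c: ⊤, d: 6, e: ⊤, f: ⊤}

Derivation:
Fixpoint table:
  B0:  IN=(all ⊤)  OUT=(all ⊤)
  B1:  IN=(all ⊤)  OUT=(all ⊤)
  B2:  IN=(all ⊤)  OUT={a:-1, d:6; rest ⊤}
  B3:  IN={a:-1, d:6; rest ⊤}  OUT={a:-1, d:6, e:-4; rest ⊤}
  B4:  IN={a:-1, d:6, e:-4; rest ⊤}  OUT={a:-1, d:4, e:-4; rest ⊤}
  B5:  IN={a:-1, d:4, e:-4; rest ⊤}  OUT={e:-4; rest ⊤}
  B6:  IN={e:-4; rest ⊤}  OUT={e:-4; rest ⊤}
  B7:  IN={e:-4; rest ⊤}  OUT=(all ⊤)

Merge at B3: IN[B3] = OUT[B2] = {a: -1, b: ⊤, c: ⊤, d: 6, e: ⊤, f: ⊤}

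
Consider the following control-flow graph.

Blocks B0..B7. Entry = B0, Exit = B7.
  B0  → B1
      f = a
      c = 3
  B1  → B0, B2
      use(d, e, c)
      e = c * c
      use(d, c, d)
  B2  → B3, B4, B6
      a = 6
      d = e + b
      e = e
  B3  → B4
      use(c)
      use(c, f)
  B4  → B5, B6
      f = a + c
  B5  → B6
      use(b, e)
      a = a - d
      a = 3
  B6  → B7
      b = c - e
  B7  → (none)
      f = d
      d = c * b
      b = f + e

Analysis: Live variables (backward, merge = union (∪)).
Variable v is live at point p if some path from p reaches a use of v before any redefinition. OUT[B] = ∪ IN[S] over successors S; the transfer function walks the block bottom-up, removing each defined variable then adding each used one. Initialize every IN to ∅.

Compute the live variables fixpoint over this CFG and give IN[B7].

Converged values:
  B0: | IN={a, b, d, e} | OUT={a, b, c, d, e, f}
  B1: | IN={a, b, c, d, e, f} | OUT={a, b, c, d, e, f}
  B2: | IN={b, c, e, f} | OUT={a, b, c, d, e, f}
  B3: | IN={a, b, c, d, e, f} | OUT={a, b, c, d, e}
  B4: | IN={a, b, c, d, e} | OUT={a, b, c, d, e}
  B5: | IN={a, b, c, d, e} | OUT={c, d, e}
  B6: | IN={c, d, e} | OUT={b, c, d, e}
  B7: | IN={b, c, d, e} | OUT={}

B7 is the boundary node: OUT[B7] = {}
Applying B7's transfer function to that OUT value gives IN[B7] (row B7 above).

Answer: {b, c, d, e}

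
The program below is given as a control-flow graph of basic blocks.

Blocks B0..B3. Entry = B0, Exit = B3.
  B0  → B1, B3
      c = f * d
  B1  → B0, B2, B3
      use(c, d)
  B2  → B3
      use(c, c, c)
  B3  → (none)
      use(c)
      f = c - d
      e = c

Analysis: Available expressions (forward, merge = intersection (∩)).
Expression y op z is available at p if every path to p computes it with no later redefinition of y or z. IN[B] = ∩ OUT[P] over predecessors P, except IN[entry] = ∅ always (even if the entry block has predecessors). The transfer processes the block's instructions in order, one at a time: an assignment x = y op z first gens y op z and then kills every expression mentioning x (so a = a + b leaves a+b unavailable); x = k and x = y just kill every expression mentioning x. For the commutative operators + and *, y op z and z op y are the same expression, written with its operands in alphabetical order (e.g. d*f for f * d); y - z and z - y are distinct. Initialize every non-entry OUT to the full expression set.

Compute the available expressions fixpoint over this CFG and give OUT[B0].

Converged values:
  B0:  IN={}  OUT={d*f}
  B1:  IN={d*f}  OUT={d*f}
  B2:  IN={d*f}  OUT={d*f}
  B3:  IN={d*f}  OUT={c-d}

Merge at B0 (entry node, so the boundary value {} is joined with the incoming edge(s)): IN[B0] = {} ∩ OUT[B1] = {}
Applying B0's transfer function to that IN value gives OUT[B0] (row B0 above).

Answer: {d*f}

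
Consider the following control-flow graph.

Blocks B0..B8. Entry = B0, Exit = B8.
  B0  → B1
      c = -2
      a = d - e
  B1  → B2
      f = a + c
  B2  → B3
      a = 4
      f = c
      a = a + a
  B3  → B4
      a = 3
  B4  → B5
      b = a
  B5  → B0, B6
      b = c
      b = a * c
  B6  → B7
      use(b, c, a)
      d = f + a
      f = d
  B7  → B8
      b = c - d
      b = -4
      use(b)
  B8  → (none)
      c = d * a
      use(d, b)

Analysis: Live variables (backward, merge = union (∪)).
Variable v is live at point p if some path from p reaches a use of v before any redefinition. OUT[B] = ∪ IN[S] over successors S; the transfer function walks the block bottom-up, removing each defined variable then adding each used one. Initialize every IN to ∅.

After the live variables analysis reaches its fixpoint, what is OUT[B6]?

Per-block solution:
  B0: | IN={d, e} | OUT={a, c, d, e}
  B1: | IN={a, c, d, e} | OUT={c, d, e}
  B2: | IN={c, d, e} | OUT={c, d, e, f}
  B3: | IN={c, d, e, f} | OUT={a, c, d, e, f}
  B4: | IN={a, c, d, e, f} | OUT={a, c, d, e, f}
  B5: | IN={a, c, d, e, f} | OUT={a, b, c, d, e, f}
  B6: | IN={a, b, c, f} | OUT={a, c, d}
  B7: | IN={a, c, d} | OUT={a, b, d}
  B8: | IN={a, b, d} | OUT={}

Merge at B6: OUT[B6] = IN[B7] = {a, c, d}

Answer: {a, c, d}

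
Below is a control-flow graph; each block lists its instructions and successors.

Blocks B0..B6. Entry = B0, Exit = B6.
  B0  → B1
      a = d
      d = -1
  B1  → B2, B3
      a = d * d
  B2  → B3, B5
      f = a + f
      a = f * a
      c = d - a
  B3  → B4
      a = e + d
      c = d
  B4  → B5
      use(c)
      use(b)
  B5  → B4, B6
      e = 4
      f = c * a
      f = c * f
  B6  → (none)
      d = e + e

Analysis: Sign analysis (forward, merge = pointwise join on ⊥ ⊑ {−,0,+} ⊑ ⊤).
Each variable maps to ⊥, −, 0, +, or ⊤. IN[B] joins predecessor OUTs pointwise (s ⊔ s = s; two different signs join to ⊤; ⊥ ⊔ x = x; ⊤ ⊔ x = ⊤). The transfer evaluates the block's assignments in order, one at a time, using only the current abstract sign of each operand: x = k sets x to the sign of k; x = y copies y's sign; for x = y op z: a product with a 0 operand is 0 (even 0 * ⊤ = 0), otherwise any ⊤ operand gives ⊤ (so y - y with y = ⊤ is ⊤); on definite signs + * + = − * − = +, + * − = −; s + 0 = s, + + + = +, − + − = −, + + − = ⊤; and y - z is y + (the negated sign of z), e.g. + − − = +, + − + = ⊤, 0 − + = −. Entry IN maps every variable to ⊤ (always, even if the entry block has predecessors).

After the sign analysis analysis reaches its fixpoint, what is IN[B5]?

Fixpoint table:
  B0:   IN=(all ⊤)   OUT={d:-; rest ⊤}
  B1:   IN={d:-; rest ⊤}   OUT={a:+, d:-; rest ⊤}
  B2:   IN={a:+, d:-; rest ⊤}   OUT={d:-; rest ⊤}
  B3:   IN={d:-; rest ⊤}   OUT={c:-, d:-; rest ⊤}
  B4:   IN={d:-; rest ⊤}   OUT={d:-; rest ⊤}
  B5:   IN={d:-; rest ⊤}   OUT={d:-, e:+; rest ⊤}
  B6:   IN={d:-, e:+; rest ⊤}   OUT={d:+, e:+; rest ⊤}

Merge at B5: IN[B5] = OUT[B2] ⊔ OUT[B4] = {a: ⊤, b: ⊤, c: ⊤, d: -, e: ⊤, f: ⊤}

Answer: {a: ⊤, b: ⊤, c: ⊤, d: -, e: ⊤, f: ⊤}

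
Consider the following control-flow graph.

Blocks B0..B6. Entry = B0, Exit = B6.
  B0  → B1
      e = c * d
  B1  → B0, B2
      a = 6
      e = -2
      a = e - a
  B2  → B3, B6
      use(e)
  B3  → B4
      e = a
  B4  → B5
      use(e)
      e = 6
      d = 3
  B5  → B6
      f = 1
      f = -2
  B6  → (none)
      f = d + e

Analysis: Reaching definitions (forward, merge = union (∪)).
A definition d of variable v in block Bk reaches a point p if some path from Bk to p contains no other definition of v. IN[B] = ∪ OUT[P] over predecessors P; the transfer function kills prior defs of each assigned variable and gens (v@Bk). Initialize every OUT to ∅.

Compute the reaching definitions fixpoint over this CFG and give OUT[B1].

Fixpoint table:
  B0: | IN={a@B1, e@B1} | OUT={a@B1, e@B0}
  B1: | IN={a@B1, e@B0} | OUT={a@B1, e@B1}
  B2: | IN={a@B1, e@B1} | OUT={a@B1, e@B1}
  B3: | IN={a@B1, e@B1} | OUT={a@B1, e@B3}
  B4: | IN={a@B1, e@B3} | OUT={a@B1, d@B4, e@B4}
  B5: | IN={a@B1, d@B4, e@B4} | OUT={a@B1, d@B4, e@B4, f@B5}
  B6: | IN={a@B1, d@B4, e@B1, e@B4, f@B5} | OUT={a@B1, d@B4, e@B1, e@B4, f@B6}

Merge at B1: IN[B1] = OUT[B0] = {a@B1, e@B0}
Applying B1's transfer function to that IN value gives OUT[B1] (row B1 above).

Answer: {a@B1, e@B1}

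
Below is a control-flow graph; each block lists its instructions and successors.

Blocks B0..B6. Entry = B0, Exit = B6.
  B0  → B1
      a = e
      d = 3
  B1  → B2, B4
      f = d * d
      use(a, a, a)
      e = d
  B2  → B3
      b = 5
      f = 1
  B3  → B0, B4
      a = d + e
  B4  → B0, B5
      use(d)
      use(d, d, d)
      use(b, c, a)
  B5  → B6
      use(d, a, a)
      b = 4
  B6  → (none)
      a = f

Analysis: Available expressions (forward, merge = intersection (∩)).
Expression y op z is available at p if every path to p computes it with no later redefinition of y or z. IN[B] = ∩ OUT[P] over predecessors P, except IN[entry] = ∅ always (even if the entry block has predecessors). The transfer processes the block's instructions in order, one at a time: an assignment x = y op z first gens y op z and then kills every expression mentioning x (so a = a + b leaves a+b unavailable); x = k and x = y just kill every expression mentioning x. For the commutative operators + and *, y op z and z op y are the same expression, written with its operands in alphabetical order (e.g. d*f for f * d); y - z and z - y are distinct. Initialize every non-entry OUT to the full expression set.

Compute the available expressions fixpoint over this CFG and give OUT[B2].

Converged values:
  B0:   IN={}   OUT={}
  B1:   IN={}   OUT={d*d}
  B2:   IN={d*d}   OUT={d*d}
  B3:   IN={d*d}   OUT={d*d, d+e}
  B4:   IN={d*d}   OUT={d*d}
  B5:   IN={d*d}   OUT={d*d}
  B6:   IN={d*d}   OUT={d*d}

Merge at B2: IN[B2] = OUT[B1] = {d*d}
Applying B2's transfer function to that IN value gives OUT[B2] (row B2 above).

Answer: {d*d}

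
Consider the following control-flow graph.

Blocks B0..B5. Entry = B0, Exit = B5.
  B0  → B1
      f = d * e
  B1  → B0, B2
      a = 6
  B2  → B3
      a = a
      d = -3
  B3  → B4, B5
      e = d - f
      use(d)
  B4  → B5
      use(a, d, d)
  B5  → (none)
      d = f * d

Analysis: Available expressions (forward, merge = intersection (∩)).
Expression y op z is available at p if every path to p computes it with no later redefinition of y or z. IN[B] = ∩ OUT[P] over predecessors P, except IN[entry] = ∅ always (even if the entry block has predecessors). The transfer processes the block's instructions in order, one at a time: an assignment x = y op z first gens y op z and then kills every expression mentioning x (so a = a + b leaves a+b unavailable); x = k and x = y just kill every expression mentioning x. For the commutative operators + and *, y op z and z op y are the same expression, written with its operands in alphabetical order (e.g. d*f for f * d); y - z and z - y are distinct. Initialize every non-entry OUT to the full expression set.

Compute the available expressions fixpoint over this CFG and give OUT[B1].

Converged values:
  B0:   IN={}   OUT={d*e}
  B1:   IN={d*e}   OUT={d*e}
  B2:   IN={d*e}   OUT={}
  B3:   IN={}   OUT={d-f}
  B4:   IN={d-f}   OUT={d-f}
  B5:   IN={d-f}   OUT={}

Merge at B1: IN[B1] = OUT[B0] = {d*e}
Applying B1's transfer function to that IN value gives OUT[B1] (row B1 above).

Answer: {d*e}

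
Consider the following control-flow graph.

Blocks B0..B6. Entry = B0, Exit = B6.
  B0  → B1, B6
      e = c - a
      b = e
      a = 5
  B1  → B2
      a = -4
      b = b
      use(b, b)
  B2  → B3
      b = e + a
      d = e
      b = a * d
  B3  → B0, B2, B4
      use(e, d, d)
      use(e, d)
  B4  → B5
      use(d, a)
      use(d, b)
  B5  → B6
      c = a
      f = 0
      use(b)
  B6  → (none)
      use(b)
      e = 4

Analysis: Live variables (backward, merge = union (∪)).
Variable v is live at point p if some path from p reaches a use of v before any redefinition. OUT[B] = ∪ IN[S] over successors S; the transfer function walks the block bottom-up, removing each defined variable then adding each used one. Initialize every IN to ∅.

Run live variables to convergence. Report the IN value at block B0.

Per-block solution:
  B0:  IN={a, c}  OUT={b, c, e}
  B1:  IN={b, c, e}  OUT={a, c, e}
  B2:  IN={a, c, e}  OUT={a, b, c, d, e}
  B3:  IN={a, b, c, d, e}  OUT={a, b, c, d, e}
  B4:  IN={a, b, d}  OUT={a, b}
  B5:  IN={a, b}  OUT={b}
  B6:  IN={b}  OUT={}

Merge at B0: OUT[B0] = IN[B1] ⊔ IN[B6] = {b, c, e}
Applying B0's transfer function to that OUT value gives IN[B0] (row B0 above).

Answer: {a, c}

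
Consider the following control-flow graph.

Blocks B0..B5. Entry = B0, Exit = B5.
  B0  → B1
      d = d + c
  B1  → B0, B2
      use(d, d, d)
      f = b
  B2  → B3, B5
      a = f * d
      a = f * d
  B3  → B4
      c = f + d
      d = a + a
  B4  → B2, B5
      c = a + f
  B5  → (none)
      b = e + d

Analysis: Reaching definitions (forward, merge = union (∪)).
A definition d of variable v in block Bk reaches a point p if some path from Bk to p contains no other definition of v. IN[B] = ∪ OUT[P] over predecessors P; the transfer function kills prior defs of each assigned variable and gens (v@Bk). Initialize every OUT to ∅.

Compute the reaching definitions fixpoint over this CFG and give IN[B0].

Answer: {d@B0, f@B1}

Derivation:
Per-block solution:
  B0: | IN={d@B0, f@B1} | OUT={d@B0, f@B1}
  B1: | IN={d@B0, f@B1} | OUT={d@B0, f@B1}
  B2: | IN={a@B2, c@B4, d@B0, d@B3, f@B1} | OUT={a@B2, c@B4, d@B0, d@B3, f@B1}
  B3: | IN={a@B2, c@B4, d@B0, d@B3, f@B1} | OUT={a@B2, c@B3, d@B3, f@B1}
  B4: | IN={a@B2, c@B3, d@B3, f@B1} | OUT={a@B2, c@B4, d@B3, f@B1}
  B5: | IN={a@B2, c@B4, d@B0, d@B3, f@B1} | OUT={a@B2, b@B5, c@B4, d@B0, d@B3, f@B1}

Merge at B0 (entry node, so the boundary value {} is joined with the incoming edge(s)): IN[B0] = {} ⊔ OUT[B1] = {d@B0, f@B1}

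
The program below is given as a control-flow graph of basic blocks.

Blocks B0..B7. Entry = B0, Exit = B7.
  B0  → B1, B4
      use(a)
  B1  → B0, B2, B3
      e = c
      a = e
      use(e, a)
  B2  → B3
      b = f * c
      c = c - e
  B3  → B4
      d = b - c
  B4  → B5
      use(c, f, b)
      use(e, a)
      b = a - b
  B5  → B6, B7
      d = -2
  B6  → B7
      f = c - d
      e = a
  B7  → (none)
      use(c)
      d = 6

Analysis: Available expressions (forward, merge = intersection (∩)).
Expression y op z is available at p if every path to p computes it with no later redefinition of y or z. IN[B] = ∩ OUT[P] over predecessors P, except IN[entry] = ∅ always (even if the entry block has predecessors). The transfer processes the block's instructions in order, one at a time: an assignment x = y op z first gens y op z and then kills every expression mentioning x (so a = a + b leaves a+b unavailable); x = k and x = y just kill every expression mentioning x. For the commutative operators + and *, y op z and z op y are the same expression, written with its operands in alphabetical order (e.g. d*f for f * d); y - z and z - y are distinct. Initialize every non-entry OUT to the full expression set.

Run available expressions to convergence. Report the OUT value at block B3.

Answer: {b-c}

Working:
Fixpoint table:
  B0:   IN={}   OUT={}
  B1:   IN={}   OUT={}
  B2:   IN={}   OUT={}
  B3:   IN={}   OUT={b-c}
  B4:   IN={}   OUT={}
  B5:   IN={}   OUT={}
  B6:   IN={}   OUT={c-d}
  B7:   IN={}   OUT={}

Merge at B3: IN[B3] = OUT[B1] ∩ OUT[B2] = {}
Applying B3's transfer function to that IN value gives OUT[B3] (row B3 above).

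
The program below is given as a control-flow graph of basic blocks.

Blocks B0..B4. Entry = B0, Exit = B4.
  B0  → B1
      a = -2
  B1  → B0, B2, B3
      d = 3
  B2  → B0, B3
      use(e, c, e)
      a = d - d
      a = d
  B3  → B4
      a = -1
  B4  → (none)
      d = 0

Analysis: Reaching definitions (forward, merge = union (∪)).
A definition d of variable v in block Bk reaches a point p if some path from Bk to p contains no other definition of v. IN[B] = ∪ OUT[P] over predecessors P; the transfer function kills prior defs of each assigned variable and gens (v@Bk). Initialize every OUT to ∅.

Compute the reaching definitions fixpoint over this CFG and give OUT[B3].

Per-block solution:
  B0:   IN={a@B0, a@B2, d@B1}   OUT={a@B0, d@B1}
  B1:   IN={a@B0, d@B1}   OUT={a@B0, d@B1}
  B2:   IN={a@B0, d@B1}   OUT={a@B2, d@B1}
  B3:   IN={a@B0, a@B2, d@B1}   OUT={a@B3, d@B1}
  B4:   IN={a@B3, d@B1}   OUT={a@B3, d@B4}

Merge at B3: IN[B3] = OUT[B1] ⊔ OUT[B2] = {a@B0, a@B2, d@B1}
Applying B3's transfer function to that IN value gives OUT[B3] (row B3 above).

Answer: {a@B3, d@B1}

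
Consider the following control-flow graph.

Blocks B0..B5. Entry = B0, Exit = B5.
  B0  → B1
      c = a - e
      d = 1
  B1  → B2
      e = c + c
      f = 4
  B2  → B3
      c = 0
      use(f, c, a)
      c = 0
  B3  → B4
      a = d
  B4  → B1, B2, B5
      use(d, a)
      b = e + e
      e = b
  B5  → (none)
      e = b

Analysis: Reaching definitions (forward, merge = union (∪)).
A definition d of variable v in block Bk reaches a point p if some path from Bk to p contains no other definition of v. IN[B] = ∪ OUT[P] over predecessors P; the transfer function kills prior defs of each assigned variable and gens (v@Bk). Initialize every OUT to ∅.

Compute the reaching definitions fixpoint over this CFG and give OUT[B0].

Answer: {c@B0, d@B0}

Working:
Converged values:
  B0:  IN={}  OUT={c@B0, d@B0}
  B1:  IN={a@B3, b@B4, c@B0, c@B2, d@B0, e@B4, f@B1}  OUT={a@B3, b@B4, c@B0, c@B2, d@B0, e@B1, f@B1}
  B2:  IN={a@B3, b@B4, c@B0, c@B2, d@B0, e@B1, e@B4, f@B1}  OUT={a@B3, b@B4, c@B2, d@B0, e@B1, e@B4, f@B1}
  B3:  IN={a@B3, b@B4, c@B2, d@B0, e@B1, e@B4, f@B1}  OUT={a@B3, b@B4, c@B2, d@B0, e@B1, e@B4, f@B1}
  B4:  IN={a@B3, b@B4, c@B2, d@B0, e@B1, e@B4, f@B1}  OUT={a@B3, b@B4, c@B2, d@B0, e@B4, f@B1}
  B5:  IN={a@B3, b@B4, c@B2, d@B0, e@B4, f@B1}  OUT={a@B3, b@B4, c@B2, d@B0, e@B5, f@B1}

B0 is the boundary node: IN[B0] = {}
Applying B0's transfer function to that IN value gives OUT[B0] (row B0 above).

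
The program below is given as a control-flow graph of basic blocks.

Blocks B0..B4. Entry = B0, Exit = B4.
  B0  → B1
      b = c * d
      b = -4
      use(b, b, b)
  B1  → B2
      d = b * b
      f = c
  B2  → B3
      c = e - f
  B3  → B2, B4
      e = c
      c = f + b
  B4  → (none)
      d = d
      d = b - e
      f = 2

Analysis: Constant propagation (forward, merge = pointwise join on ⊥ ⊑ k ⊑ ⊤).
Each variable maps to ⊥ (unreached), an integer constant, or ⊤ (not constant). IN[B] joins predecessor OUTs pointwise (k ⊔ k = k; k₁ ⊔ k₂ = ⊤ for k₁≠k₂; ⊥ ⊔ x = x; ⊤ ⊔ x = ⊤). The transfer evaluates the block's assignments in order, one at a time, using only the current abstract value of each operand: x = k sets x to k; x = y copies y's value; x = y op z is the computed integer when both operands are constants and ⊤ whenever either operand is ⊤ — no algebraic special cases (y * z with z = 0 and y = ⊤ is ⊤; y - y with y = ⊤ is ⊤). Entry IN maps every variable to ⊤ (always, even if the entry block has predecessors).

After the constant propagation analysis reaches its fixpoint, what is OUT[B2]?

Answer: {a: ⊤, b: -4, c: ⊤, d: 16, e: ⊤, f: ⊤}

Derivation:
Converged values:
  B0:  IN=(all ⊤)  OUT={b:-4; rest ⊤}
  B1:  IN={b:-4; rest ⊤}  OUT={b:-4, d:16; rest ⊤}
  B2:  IN={b:-4, d:16; rest ⊤}  OUT={b:-4, d:16; rest ⊤}
  B3:  IN={b:-4, d:16; rest ⊤}  OUT={b:-4, d:16; rest ⊤}
  B4:  IN={b:-4, d:16; rest ⊤}  OUT={b:-4, f:2; rest ⊤}

Merge at B2: IN[B2] = OUT[B1] ⊔ OUT[B3] = {a: ⊤, b: -4, c: ⊤, d: 16, e: ⊤, f: ⊤}
Applying B2's transfer function to that IN value gives OUT[B2] (row B2 above).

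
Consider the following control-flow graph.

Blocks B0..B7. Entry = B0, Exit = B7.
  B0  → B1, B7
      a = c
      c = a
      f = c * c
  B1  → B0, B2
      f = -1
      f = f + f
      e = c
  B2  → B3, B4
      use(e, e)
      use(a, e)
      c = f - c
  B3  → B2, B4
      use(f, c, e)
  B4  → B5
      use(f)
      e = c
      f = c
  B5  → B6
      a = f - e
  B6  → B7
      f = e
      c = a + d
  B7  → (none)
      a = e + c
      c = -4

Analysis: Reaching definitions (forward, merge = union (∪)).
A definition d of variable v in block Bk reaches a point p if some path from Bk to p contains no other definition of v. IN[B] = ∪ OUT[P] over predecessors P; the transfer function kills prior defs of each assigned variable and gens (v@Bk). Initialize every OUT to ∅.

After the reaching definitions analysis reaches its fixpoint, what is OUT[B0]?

Fixpoint table:
  B0:   IN={a@B0, c@B0, e@B1, f@B1}   OUT={a@B0, c@B0, e@B1, f@B0}
  B1:   IN={a@B0, c@B0, e@B1, f@B0}   OUT={a@B0, c@B0, e@B1, f@B1}
  B2:   IN={a@B0, c@B0, c@B2, e@B1, f@B1}   OUT={a@B0, c@B2, e@B1, f@B1}
  B3:   IN={a@B0, c@B2, e@B1, f@B1}   OUT={a@B0, c@B2, e@B1, f@B1}
  B4:   IN={a@B0, c@B2, e@B1, f@B1}   OUT={a@B0, c@B2, e@B4, f@B4}
  B5:   IN={a@B0, c@B2, e@B4, f@B4}   OUT={a@B5, c@B2, e@B4, f@B4}
  B6:   IN={a@B5, c@B2, e@B4, f@B4}   OUT={a@B5, c@B6, e@B4, f@B6}
  B7:   IN={a@B0, a@B5, c@B0, c@B6, e@B1, e@B4, f@B0, f@B6}   OUT={a@B7, c@B7, e@B1, e@B4, f@B0, f@B6}

Merge at B0 (entry node, so the boundary value {} is joined with the incoming edge(s)): IN[B0] = {} ⊔ OUT[B1] = {a@B0, c@B0, e@B1, f@B1}
Applying B0's transfer function to that IN value gives OUT[B0] (row B0 above).

Answer: {a@B0, c@B0, e@B1, f@B0}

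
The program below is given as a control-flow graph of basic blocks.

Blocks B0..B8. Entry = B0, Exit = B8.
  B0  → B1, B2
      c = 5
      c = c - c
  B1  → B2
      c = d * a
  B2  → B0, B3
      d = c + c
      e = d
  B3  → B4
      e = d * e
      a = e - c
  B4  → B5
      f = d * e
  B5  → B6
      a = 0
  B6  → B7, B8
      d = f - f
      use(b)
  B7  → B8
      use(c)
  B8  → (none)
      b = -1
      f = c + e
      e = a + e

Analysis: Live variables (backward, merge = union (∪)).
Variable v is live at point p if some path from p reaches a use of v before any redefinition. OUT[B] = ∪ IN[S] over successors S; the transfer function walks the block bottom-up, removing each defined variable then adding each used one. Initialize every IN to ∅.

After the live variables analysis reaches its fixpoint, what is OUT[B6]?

Fixpoint table:
  B0:  IN={a, b, d}  OUT={a, b, c, d}
  B1:  IN={a, b, d}  OUT={a, b, c}
  B2:  IN={a, b, c}  OUT={a, b, c, d, e}
  B3:  IN={b, c, d, e}  OUT={b, c, d, e}
  B4:  IN={b, c, d, e}  OUT={b, c, e, f}
  B5:  IN={b, c, e, f}  OUT={a, b, c, e, f}
  B6:  IN={a, b, c, e, f}  OUT={a, c, e}
  B7:  IN={a, c, e}  OUT={a, c, e}
  B8:  IN={a, c, e}  OUT={}

Merge at B6: OUT[B6] = IN[B7] ⊔ IN[B8] = {a, c, e}

Answer: {a, c, e}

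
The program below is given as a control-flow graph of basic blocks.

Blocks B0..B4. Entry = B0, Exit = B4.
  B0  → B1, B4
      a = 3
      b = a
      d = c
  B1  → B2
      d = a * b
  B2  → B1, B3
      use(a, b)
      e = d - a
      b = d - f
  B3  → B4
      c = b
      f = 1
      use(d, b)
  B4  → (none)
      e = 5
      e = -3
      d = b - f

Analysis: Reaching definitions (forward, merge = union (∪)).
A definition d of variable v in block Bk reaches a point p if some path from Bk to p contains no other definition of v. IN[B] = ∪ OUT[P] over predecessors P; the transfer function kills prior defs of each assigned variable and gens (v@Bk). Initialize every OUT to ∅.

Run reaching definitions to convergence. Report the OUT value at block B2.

Per-block solution:
  B0:  IN={}  OUT={a@B0, b@B0, d@B0}
  B1:  IN={a@B0, b@B0, b@B2, d@B0, d@B1, e@B2}  OUT={a@B0, b@B0, b@B2, d@B1, e@B2}
  B2:  IN={a@B0, b@B0, b@B2, d@B1, e@B2}  OUT={a@B0, b@B2, d@B1, e@B2}
  B3:  IN={a@B0, b@B2, d@B1, e@B2}  OUT={a@B0, b@B2, c@B3, d@B1, e@B2, f@B3}
  B4:  IN={a@B0, b@B0, b@B2, c@B3, d@B0, d@B1, e@B2, f@B3}  OUT={a@B0, b@B0, b@B2, c@B3, d@B4, e@B4, f@B3}

Merge at B2: IN[B2] = OUT[B1] = {a@B0, b@B0, b@B2, d@B1, e@B2}
Applying B2's transfer function to that IN value gives OUT[B2] (row B2 above).

Answer: {a@B0, b@B2, d@B1, e@B2}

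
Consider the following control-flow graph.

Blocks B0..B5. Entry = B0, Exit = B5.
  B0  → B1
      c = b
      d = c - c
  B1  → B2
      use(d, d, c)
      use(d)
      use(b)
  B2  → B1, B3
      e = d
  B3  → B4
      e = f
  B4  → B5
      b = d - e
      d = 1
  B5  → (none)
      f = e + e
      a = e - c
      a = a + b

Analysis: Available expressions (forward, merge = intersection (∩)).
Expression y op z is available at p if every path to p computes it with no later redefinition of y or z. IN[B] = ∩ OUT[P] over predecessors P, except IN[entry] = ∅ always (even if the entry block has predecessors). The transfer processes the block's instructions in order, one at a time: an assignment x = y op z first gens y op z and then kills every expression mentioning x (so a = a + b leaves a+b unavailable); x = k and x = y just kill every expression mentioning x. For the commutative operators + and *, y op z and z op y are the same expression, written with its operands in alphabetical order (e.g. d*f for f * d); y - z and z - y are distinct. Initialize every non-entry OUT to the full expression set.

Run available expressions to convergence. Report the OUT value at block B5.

Per-block solution:
  B0: | IN={} | OUT={c-c}
  B1: | IN={c-c} | OUT={c-c}
  B2: | IN={c-c} | OUT={c-c}
  B3: | IN={c-c} | OUT={c-c}
  B4: | IN={c-c} | OUT={c-c}
  B5: | IN={c-c} | OUT={c-c, e+e, e-c}

Merge at B5: IN[B5] = OUT[B4] = {c-c}
Applying B5's transfer function to that IN value gives OUT[B5] (row B5 above).

Answer: {c-c, e+e, e-c}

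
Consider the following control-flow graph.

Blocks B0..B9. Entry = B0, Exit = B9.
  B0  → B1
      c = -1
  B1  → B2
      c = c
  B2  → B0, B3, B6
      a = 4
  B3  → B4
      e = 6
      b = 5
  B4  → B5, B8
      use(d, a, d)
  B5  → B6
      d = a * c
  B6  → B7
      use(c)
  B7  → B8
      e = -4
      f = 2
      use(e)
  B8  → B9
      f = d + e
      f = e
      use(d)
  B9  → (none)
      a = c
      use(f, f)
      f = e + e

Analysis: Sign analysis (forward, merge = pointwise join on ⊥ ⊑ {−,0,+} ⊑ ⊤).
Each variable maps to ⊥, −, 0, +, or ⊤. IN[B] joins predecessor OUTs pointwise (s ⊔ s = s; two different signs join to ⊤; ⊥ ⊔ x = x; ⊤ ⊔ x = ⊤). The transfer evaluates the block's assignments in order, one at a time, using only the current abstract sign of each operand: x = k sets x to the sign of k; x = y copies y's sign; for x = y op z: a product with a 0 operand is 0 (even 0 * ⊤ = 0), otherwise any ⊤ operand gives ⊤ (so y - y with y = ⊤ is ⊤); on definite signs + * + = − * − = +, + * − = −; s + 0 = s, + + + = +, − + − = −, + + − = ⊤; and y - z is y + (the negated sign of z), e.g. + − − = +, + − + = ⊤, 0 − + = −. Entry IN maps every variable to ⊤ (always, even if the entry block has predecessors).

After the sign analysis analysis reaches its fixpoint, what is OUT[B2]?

Per-block solution:
  B0:   IN=(all ⊤)   OUT={c:-; rest ⊤}
  B1:   IN={c:-; rest ⊤}   OUT={c:-; rest ⊤}
  B2:   IN={c:-; rest ⊤}   OUT={a:+, c:-; rest ⊤}
  B3:   IN={a:+, c:-; rest ⊤}   OUT={a:+, b:+, c:-, e:+; rest ⊤}
  B4:   IN={a:+, b:+, c:-, e:+; rest ⊤}   OUT={a:+, b:+, c:-, e:+; rest ⊤}
  B5:   IN={a:+, b:+, c:-, e:+; rest ⊤}   OUT={a:+, b:+, c:-, d:-, e:+; rest ⊤}
  B6:   IN={a:+, c:-; rest ⊤}   OUT={a:+, c:-; rest ⊤}
  B7:   IN={a:+, c:-; rest ⊤}   OUT={a:+, c:-, e:-, f:+; rest ⊤}
  B8:   IN={a:+, c:-; rest ⊤}   OUT={a:+, c:-; rest ⊤}
  B9:   IN={a:+, c:-; rest ⊤}   OUT={a:-, c:-; rest ⊤}

Merge at B2: IN[B2] = OUT[B1] = {a: ⊤, b: ⊤, c: -, d: ⊤, e: ⊤, f: ⊤}
Applying B2's transfer function to that IN value gives OUT[B2] (row B2 above).

Answer: {a: +, b: ⊤, c: -, d: ⊤, e: ⊤, f: ⊤}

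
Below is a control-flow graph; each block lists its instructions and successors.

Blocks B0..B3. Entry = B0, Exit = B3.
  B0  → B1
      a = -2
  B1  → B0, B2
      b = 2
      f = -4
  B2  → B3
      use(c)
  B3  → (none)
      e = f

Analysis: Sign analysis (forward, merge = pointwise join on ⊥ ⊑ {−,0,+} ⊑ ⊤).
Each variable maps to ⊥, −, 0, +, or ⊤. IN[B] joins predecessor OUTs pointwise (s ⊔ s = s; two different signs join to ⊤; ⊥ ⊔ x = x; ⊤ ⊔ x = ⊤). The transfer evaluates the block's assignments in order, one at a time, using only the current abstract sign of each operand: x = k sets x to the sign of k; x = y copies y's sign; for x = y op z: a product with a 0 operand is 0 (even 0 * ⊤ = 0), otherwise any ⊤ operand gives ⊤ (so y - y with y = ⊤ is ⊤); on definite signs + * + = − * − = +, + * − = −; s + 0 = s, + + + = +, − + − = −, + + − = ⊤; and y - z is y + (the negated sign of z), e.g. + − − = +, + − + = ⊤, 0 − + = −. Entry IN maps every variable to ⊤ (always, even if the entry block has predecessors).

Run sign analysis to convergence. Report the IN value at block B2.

Answer: {a: -, b: +, c: ⊤, d: ⊤, e: ⊤, f: -}

Trace:
Converged values:
  B0:   IN=(all ⊤)   OUT={a:-; rest ⊤}
  B1:   IN={a:-; rest ⊤}   OUT={a:-, b:+, f:-; rest ⊤}
  B2:   IN={a:-, b:+, f:-; rest ⊤}   OUT={a:-, b:+, f:-; rest ⊤}
  B3:   IN={a:-, b:+, f:-; rest ⊤}   OUT={a:-, b:+, e:-, f:-; rest ⊤}

Merge at B2: IN[B2] = OUT[B1] = {a: -, b: +, c: ⊤, d: ⊤, e: ⊤, f: -}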